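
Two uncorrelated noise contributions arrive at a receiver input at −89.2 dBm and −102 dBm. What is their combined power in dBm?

Convert to linear, add, convert back:
P₁ = 1.20×10⁻¹² W, P₂ = 6.31×10⁻¹⁴ W
P_tot = 1.27×10⁻¹² W → 10 log₁₀(P_tot / 10⁻³) = −89.0 dBm

−89.0 dBm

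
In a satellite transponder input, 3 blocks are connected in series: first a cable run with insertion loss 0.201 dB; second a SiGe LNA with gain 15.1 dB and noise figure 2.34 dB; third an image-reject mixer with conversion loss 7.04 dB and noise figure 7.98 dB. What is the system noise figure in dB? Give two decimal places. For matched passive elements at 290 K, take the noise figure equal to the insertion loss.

Convert to linear (a loss of L dB is a gain of −L dB): F_i = 10^(NF_i/10), G_i = 10^(G_i,dB/10)
  Stage 1: F_1 = 10^(0.201/10) = 1.047, G_1 = 10^(−0.201/10) = 0.9548
  Stage 2: F_2 = 10^(2.34/10) = 1.714, G_2 = 10^(15.1/10) = 32.36
  Stage 3: F_3 = 10^(7.98/10) = 6.281, G_3 = 10^(−7.04/10) = 0.1977
Friis cascade:
  F = 1.047 + (1.714 − 1)/0.9548 + (6.281 − 1)/30.90 = 1.966
NF = 10 log₁₀(1.966) = 2.94 dB

2.94 dB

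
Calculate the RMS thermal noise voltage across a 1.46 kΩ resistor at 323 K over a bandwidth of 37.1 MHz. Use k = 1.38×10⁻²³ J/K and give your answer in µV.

V_n = √(4kTRB)
4kTRB = 4 × 1.38×10⁻²³ × 323 × 1.46×10³ × 3.71×10⁷ = 9.66×10⁻¹⁰ V²
V_n = √(9.66×10⁻¹⁰) = 3.11×10⁻⁵ V = 31.1 µV

31.1 µV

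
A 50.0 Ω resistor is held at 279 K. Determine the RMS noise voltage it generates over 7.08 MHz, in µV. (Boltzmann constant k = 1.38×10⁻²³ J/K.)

V_n = √(4kTRB)
4kTRB = 4 × 1.38×10⁻²³ × 279 × 5.00×10¹ × 7.08×10⁶ = 5.45×10⁻¹² V²
V_n = √(5.45×10⁻¹²) = 2.33×10⁻⁶ V = 2.33 µV

2.33 µV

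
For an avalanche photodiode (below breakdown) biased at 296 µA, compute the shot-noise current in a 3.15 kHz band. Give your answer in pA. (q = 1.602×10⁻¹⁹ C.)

547 pA

I_n = √(2qI·B)
2qI·B = 2 × 1.602×10⁻¹⁹ × 2.96×10⁻⁴ × 3.15×10³ = 2.99×10⁻¹⁹ A²
I_n = √(2.99×10⁻¹⁹) = 5.47×10⁻¹⁰ A = 547 pA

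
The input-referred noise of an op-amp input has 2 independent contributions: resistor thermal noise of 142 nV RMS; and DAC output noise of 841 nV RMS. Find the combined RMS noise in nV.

Uncorrelated sources add in power (mean-square): V_tot = √(ΣV_i²)
V_tot = √[(1.42×10⁻⁷)² + (8.41×10⁻⁷)²] = 8.53×10⁻⁷ V = 853 nV

853 nV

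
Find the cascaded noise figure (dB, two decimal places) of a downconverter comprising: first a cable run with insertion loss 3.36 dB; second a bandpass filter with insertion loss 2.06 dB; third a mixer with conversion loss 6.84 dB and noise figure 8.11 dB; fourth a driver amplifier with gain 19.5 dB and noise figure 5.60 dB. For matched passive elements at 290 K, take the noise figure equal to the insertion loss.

Convert to linear (a loss of L dB is a gain of −L dB): F_i = 10^(NF_i/10), G_i = 10^(G_i,dB/10)
  Stage 1: F_1 = 10^(3.36/10) = 2.168, G_1 = 10^(−3.36/10) = 0.4613
  Stage 2: F_2 = 10^(2.06/10) = 1.607, G_2 = 10^(−2.06/10) = 0.6223
  Stage 3: F_3 = 10^(8.11/10) = 6.471, G_3 = 10^(−6.84/10) = 0.2070
  Stage 4: F_4 = 10^(5.60/10) = 3.631, G_4 = 10^(19.5/10) = 89.13
Friis cascade:
  F = 2.168 + (1.607 − 1)/0.4613 + (6.471 − 1)/0.2871 + (3.631 − 1)/0.05943 = 66.81
NF = 10 log₁₀(66.81) = 18.25 dB

18.25 dB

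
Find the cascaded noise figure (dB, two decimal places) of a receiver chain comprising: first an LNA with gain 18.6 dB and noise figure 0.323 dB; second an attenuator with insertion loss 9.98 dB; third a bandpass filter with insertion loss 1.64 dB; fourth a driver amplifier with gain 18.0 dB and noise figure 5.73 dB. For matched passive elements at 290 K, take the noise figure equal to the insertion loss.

2.58 dB

Convert to linear (a loss of L dB is a gain of −L dB): F_i = 10^(NF_i/10), G_i = 10^(G_i,dB/10)
  Stage 1: F_1 = 10^(0.323/10) = 1.077, G_1 = 10^(18.6/10) = 72.44
  Stage 2: F_2 = 10^(9.98/10) = 9.954, G_2 = 10^(−9.98/10) = 0.1005
  Stage 3: F_3 = 10^(1.64/10) = 1.459, G_3 = 10^(−1.64/10) = 0.6855
  Stage 4: F_4 = 10^(5.73/10) = 3.741, G_4 = 10^(18.0/10) = 63.10
Friis cascade:
  F = 1.077 + (9.954 − 1)/72.44 + (1.459 − 1)/7.278 + (3.741 − 1)/4.989 = 1.813
NF = 10 log₁₀(1.813) = 2.58 dB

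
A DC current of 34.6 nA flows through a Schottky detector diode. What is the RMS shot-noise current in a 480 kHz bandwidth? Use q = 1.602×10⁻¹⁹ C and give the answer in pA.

I_n = √(2qI·B)
2qI·B = 2 × 1.602×10⁻¹⁹ × 3.46×10⁻⁸ × 4.80×10⁵ = 5.32×10⁻²¹ A²
I_n = √(5.32×10⁻²¹) = 7.29×10⁻¹¹ A = 72.9 pA

72.9 pA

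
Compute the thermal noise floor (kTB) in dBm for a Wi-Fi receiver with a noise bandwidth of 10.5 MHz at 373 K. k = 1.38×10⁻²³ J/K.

P_n = kTB = 1.38×10⁻²³ × 373 × 1.05×10⁷ = 5.40×10⁻¹⁴ W
In dBm: 10 log₁₀(5.40×10⁻¹⁴ / 10⁻³) = −102.7 dBm

−102.7 dBm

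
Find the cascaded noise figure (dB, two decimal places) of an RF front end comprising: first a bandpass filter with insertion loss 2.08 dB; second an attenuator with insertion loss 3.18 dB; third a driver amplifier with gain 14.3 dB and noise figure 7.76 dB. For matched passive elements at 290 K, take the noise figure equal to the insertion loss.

Convert to linear (a loss of L dB is a gain of −L dB): F_i = 10^(NF_i/10), G_i = 10^(G_i,dB/10)
  Stage 1: F_1 = 10^(2.08/10) = 1.614, G_1 = 10^(−2.08/10) = 0.6194
  Stage 2: F_2 = 10^(3.18/10) = 2.080, G_2 = 10^(−3.18/10) = 0.4808
  Stage 3: F_3 = 10^(7.76/10) = 5.970, G_3 = 10^(14.3/10) = 26.92
Friis cascade:
  F = 1.614 + (2.080 − 1)/0.6194 + (5.970 − 1)/0.2979 = 20.04
NF = 10 log₁₀(20.04) = 13.02 dB

13.02 dB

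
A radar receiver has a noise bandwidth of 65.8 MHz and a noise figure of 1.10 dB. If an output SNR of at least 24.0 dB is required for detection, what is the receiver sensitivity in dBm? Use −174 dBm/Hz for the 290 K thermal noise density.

−70.7 dBm

Sensitivity = −174 + 10 log₁₀(B) + NF + SNR_min
= −174 + 78.18 + 1.10 + 24.0
= −70.72 dBm → −70.7 dBm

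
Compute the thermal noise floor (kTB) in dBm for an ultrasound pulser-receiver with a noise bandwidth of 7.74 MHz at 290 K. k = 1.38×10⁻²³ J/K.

P_n = kTB = 1.38×10⁻²³ × 290 × 7.74×10⁶ = 3.10×10⁻¹⁴ W
In dBm: 10 log₁₀(3.10×10⁻¹⁴ / 10⁻³) = −105.1 dBm

−105.1 dBm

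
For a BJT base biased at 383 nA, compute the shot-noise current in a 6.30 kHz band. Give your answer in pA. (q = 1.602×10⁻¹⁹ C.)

27.8 pA

I_n = √(2qI·B)
2qI·B = 2 × 1.602×10⁻¹⁹ × 3.83×10⁻⁷ × 6.30×10³ = 7.73×10⁻²² A²
I_n = √(7.73×10⁻²²) = 2.78×10⁻¹¹ A = 27.8 pA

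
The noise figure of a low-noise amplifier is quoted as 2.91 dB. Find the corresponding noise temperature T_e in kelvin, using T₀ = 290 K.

277 K

F = 10^(2.91/10) = 1.95434
T_e = (F − 1)·T₀ = (1.95434 − 1) × 290 = 277 K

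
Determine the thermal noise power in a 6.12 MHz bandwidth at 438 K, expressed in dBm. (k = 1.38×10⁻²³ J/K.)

P_n = kTB = 1.38×10⁻²³ × 438 × 6.12×10⁶ = 3.70×10⁻¹⁴ W
In dBm: 10 log₁₀(3.70×10⁻¹⁴ / 10⁻³) = −104.3 dBm

−104.3 dBm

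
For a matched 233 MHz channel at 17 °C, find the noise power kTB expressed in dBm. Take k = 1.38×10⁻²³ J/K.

−90.3 dBm

T = 17 °C + 273.15 = 290.15 K
P_n = kTB = 1.38×10⁻²³ × 290.15 × 2.33×10⁸ = 9.33×10⁻¹³ W
In dBm: 10 log₁₀(9.33×10⁻¹³ / 10⁻³) = −90.3 dBm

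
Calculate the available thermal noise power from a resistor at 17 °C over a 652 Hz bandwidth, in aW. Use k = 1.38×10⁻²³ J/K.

2.61 aW

T = 17 °C + 273.15 = 290.15 K
P_n = kTB = 1.38×10⁻²³ × 290.15 × 6.52×10² = 2.61×10⁻¹⁸ W = 2.61 aW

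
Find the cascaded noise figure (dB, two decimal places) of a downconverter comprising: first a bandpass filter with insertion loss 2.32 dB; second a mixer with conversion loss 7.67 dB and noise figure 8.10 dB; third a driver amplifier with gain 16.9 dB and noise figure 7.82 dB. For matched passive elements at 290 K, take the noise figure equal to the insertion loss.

17.88 dB

Convert to linear (a loss of L dB is a gain of −L dB): F_i = 10^(NF_i/10), G_i = 10^(G_i,dB/10)
  Stage 1: F_1 = 10^(2.32/10) = 1.706, G_1 = 10^(−2.32/10) = 0.5861
  Stage 2: F_2 = 10^(8.10/10) = 6.457, G_2 = 10^(−7.67/10) = 0.1710
  Stage 3: F_3 = 10^(7.82/10) = 6.053, G_3 = 10^(16.9/10) = 48.98
Friis cascade:
  F = 1.706 + (6.457 − 1)/0.5861 + (6.053 − 1)/0.1002 = 61.43
NF = 10 log₁₀(61.43) = 17.88 dB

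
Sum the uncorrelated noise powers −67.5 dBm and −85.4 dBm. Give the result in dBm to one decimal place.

−67.4 dBm

Convert to linear, add, convert back:
P₁ = 1.78×10⁻¹⁰ W, P₂ = 2.88×10⁻¹² W
P_tot = 1.81×10⁻¹⁰ W → 10 log₁₀(P_tot / 10⁻³) = −67.4 dBm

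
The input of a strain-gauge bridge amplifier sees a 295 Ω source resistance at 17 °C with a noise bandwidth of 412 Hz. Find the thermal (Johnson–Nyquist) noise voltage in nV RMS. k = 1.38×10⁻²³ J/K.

44.1 nV

T = 17 °C + 273.15 = 290.15 K
V_n = √(4kTRB)
4kTRB = 4 × 1.38×10⁻²³ × 290.15 × 2.95×10² × 4.12×10² = 1.95×10⁻¹⁵ V²
V_n = √(1.95×10⁻¹⁵) = 4.41×10⁻⁸ V = 44.1 nV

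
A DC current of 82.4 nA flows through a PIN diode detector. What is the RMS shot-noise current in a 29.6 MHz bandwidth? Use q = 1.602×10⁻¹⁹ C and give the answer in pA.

I_n = √(2qI·B)
2qI·B = 2 × 1.602×10⁻¹⁹ × 8.24×10⁻⁸ × 2.96×10⁷ = 7.81×10⁻¹⁹ A²
I_n = √(7.81×10⁻¹⁹) = 8.84×10⁻¹⁰ A = 884 pA

884 pA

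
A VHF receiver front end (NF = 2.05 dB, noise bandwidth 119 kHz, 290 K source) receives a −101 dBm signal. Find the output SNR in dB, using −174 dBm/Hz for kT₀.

Noise floor: N = −174 + 10 log₁₀(B) + NF
10 log₁₀(1.19×10⁵) = 50.76 dB
N = −174 + 50.76 + 2.05 = −121.19 dBm
SNR = P_sig − N = −101 − (−121.19) = 20.19 dB → 20.2 dB

20.2 dB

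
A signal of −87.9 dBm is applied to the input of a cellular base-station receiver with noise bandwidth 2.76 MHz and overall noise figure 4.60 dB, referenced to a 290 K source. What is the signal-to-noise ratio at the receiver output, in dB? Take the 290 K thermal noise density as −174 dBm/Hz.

17.1 dB

Noise floor: N = −174 + 10 log₁₀(B) + NF
10 log₁₀(2.76×10⁶) = 64.41 dB
N = −174 + 64.41 + 4.60 = −104.99 dBm
SNR = P_sig − N = −87.9 − (−104.99) = 17.09 dB → 17.1 dB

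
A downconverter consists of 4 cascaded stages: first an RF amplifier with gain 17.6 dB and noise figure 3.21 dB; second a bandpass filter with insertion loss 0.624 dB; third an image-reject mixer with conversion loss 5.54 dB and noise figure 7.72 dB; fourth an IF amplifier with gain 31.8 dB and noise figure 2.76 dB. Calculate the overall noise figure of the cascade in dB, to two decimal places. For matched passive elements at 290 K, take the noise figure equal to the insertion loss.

3.54 dB

Convert to linear (a loss of L dB is a gain of −L dB): F_i = 10^(NF_i/10), G_i = 10^(G_i,dB/10)
  Stage 1: F_1 = 10^(3.21/10) = 2.094, G_1 = 10^(17.6/10) = 57.54
  Stage 2: F_2 = 10^(0.624/10) = 1.155, G_2 = 10^(−0.624/10) = 0.8662
  Stage 3: F_3 = 10^(7.72/10) = 5.916, G_3 = 10^(−5.54/10) = 0.2793
  Stage 4: F_4 = 10^(2.76/10) = 1.888, G_4 = 10^(31.8/10) = 1514
Friis cascade:
  F = 2.094 + (1.155 − 1)/57.54 + (5.916 − 1)/49.84 + (1.888 − 1)/13.92 = 2.259
NF = 10 log₁₀(2.259) = 3.54 dB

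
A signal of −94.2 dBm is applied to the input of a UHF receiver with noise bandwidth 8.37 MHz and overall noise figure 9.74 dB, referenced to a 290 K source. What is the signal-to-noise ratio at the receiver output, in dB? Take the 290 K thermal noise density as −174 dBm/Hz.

0.8 dB

Noise floor: N = −174 + 10 log₁₀(B) + NF
10 log₁₀(8.37×10⁶) = 69.23 dB
N = −174 + 69.23 + 9.74 = −95.03 dBm
SNR = P_sig − N = −94.2 − (−95.03) = 0.83 dB → 0.8 dB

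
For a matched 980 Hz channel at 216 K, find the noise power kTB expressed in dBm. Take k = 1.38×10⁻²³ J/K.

−145.3 dBm

P_n = kTB = 1.38×10⁻²³ × 216 × 9.80×10² = 2.92×10⁻¹⁸ W
In dBm: 10 log₁₀(2.92×10⁻¹⁸ / 10⁻³) = −145.3 dBm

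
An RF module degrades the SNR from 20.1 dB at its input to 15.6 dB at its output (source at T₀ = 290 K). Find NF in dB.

4.5 dB

NF (dB) = SNR_in(dB) − SNR_out(dB) when the source is at T₀
NF = 20.1 − 15.6 = 4.5 dB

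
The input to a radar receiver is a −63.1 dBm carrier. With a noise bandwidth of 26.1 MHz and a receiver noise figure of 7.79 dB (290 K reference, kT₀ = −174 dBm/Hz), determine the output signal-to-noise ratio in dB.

28.9 dB

Noise floor: N = −174 + 10 log₁₀(B) + NF
10 log₁₀(2.61×10⁷) = 74.17 dB
N = −174 + 74.17 + 7.79 = −92.04 dBm
SNR = P_sig − N = −63.1 − (−92.04) = 28.94 dB → 28.9 dB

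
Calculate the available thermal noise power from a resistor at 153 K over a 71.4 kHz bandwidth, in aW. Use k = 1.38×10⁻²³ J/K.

P_n = kTB = 1.38×10⁻²³ × 153 × 7.14×10⁴ = 1.51×10⁻¹⁶ W = 151 aW

151 aW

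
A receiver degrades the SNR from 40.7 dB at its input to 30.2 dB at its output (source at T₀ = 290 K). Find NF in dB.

10.5 dB

NF (dB) = SNR_in(dB) − SNR_out(dB) when the source is at T₀
NF = 40.7 − 30.2 = 10.5 dB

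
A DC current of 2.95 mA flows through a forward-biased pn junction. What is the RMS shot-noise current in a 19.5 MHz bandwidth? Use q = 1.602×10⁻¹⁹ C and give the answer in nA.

136 nA

I_n = √(2qI·B)
2qI·B = 2 × 1.602×10⁻¹⁹ × 2.95×10⁻³ × 1.95×10⁷ = 1.84×10⁻¹⁴ A²
I_n = √(1.84×10⁻¹⁴) = 1.36×10⁻⁷ A = 136 nA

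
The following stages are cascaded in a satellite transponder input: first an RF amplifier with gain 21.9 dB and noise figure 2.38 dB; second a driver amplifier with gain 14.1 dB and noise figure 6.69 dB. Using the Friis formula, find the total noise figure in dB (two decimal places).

2.44 dB

Convert to linear (a loss of L dB is a gain of −L dB): F_i = 10^(NF_i/10), G_i = 10^(G_i,dB/10)
  Stage 1: F_1 = 10^(2.38/10) = 1.730, G_1 = 10^(21.9/10) = 154.9
  Stage 2: F_2 = 10^(6.69/10) = 4.667, G_2 = 10^(14.1/10) = 25.70
Friis cascade:
  F = 1.730 + (4.667 − 1)/154.9 = 1.753
NF = 10 log₁₀(1.753) = 2.44 dB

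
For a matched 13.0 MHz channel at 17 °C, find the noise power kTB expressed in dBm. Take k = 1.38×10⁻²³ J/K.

T = 17 °C + 273.15 = 290.15 K
P_n = kTB = 1.38×10⁻²³ × 290.15 × 1.30×10⁷ = 5.21×10⁻¹⁴ W
In dBm: 10 log₁₀(5.21×10⁻¹⁴ / 10⁻³) = −102.8 dBm

−102.8 dBm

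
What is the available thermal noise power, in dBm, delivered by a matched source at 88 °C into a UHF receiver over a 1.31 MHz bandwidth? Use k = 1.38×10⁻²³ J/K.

−111.9 dBm

T = 88 °C + 273.15 = 361.15 K
P_n = kTB = 1.38×10⁻²³ × 361.15 × 1.31×10⁶ = 6.53×10⁻¹⁵ W
In dBm: 10 log₁₀(6.53×10⁻¹⁵ / 10⁻³) = −111.9 dBm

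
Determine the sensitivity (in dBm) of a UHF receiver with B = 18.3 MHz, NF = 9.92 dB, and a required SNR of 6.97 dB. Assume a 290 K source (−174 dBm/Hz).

−84.5 dBm

Sensitivity = −174 + 10 log₁₀(B) + NF + SNR_min
= −174 + 72.62 + 9.92 + 6.97
= −84.49 dBm → −84.5 dBm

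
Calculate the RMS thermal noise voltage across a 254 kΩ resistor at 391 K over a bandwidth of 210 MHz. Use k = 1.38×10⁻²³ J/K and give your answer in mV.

1.07 mV

V_n = √(4kTRB)
4kTRB = 4 × 1.38×10⁻²³ × 391 × 2.54×10⁵ × 2.10×10⁸ = 1.15×10⁻⁶ V²
V_n = √(1.15×10⁻⁶) = 1.07×10⁻³ V = 1.07 mV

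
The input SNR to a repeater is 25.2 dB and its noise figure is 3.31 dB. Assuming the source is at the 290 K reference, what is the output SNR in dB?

21.89 dB

By definition F = SNR_in/SNR_out, so in dB: SNR_out = SNR_in − NF
SNR_out = 25.2 − 3.31 = 21.89 dB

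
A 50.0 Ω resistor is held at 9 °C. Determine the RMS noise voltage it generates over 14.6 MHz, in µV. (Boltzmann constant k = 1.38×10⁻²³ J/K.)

3.37 µV

T = 9 °C + 273.15 = 282.15 K
V_n = √(4kTRB)
4kTRB = 4 × 1.38×10⁻²³ × 282.15 × 5.00×10¹ × 1.46×10⁷ = 1.14×10⁻¹¹ V²
V_n = √(1.14×10⁻¹¹) = 3.37×10⁻⁶ V = 3.37 µV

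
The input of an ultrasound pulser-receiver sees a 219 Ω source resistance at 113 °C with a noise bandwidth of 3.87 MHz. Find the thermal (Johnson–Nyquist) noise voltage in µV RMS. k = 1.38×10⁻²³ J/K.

4.25 µV

T = 113 °C + 273.15 = 386.15 K
V_n = √(4kTRB)
4kTRB = 4 × 1.38×10⁻²³ × 386.15 × 2.19×10² × 3.87×10⁶ = 1.81×10⁻¹¹ V²
V_n = √(1.81×10⁻¹¹) = 4.25×10⁻⁶ V = 4.25 µV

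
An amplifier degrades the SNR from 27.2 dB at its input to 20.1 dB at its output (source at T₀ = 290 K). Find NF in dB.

NF (dB) = SNR_in(dB) − SNR_out(dB) when the source is at T₀
NF = 27.2 − 20.1 = 7.1 dB

7.1 dB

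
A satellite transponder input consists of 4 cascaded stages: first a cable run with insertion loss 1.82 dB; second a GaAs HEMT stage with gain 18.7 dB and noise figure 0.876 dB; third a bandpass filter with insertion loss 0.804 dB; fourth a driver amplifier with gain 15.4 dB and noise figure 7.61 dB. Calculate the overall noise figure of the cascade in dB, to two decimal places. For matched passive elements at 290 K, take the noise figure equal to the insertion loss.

Convert to linear (a loss of L dB is a gain of −L dB): F_i = 10^(NF_i/10), G_i = 10^(G_i,dB/10)
  Stage 1: F_1 = 10^(1.82/10) = 1.521, G_1 = 10^(−1.82/10) = 0.6577
  Stage 2: F_2 = 10^(0.876/10) = 1.223, G_2 = 10^(18.7/10) = 74.13
  Stage 3: F_3 = 10^(0.804/10) = 1.203, G_3 = 10^(−0.804/10) = 0.8310
  Stage 4: F_4 = 10^(7.61/10) = 5.768, G_4 = 10^(15.4/10) = 34.67
Friis cascade:
  F = 1.521 + (1.223 − 1)/0.6577 + (1.203 − 1)/48.75 + (5.768 − 1)/40.51 = 1.982
NF = 10 log₁₀(1.982) = 2.97 dB

2.97 dB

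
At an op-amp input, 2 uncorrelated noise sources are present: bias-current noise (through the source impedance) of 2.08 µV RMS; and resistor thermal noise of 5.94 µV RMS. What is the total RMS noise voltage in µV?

6.29 µV

Uncorrelated sources add in power (mean-square): V_tot = √(ΣV_i²)
V_tot = √[(2.08×10⁻⁶)² + (5.94×10⁻⁶)²] = 6.29×10⁻⁶ V = 6.29 µV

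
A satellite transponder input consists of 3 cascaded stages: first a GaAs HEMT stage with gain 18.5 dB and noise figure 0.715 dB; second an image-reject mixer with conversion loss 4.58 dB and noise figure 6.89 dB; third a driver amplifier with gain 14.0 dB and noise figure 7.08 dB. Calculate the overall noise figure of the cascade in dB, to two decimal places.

Convert to linear (a loss of L dB is a gain of −L dB): F_i = 10^(NF_i/10), G_i = 10^(G_i,dB/10)
  Stage 1: F_1 = 10^(0.715/10) = 1.179, G_1 = 10^(18.5/10) = 70.79
  Stage 2: F_2 = 10^(6.89/10) = 4.887, G_2 = 10^(−4.58/10) = 0.3483
  Stage 3: F_3 = 10^(7.08/10) = 5.105, G_3 = 10^(14.0/10) = 25.12
Friis cascade:
  F = 1.179 + (4.887 − 1)/70.79 + (5.105 − 1)/24.66 = 1.400
NF = 10 log₁₀(1.400) = 1.46 dB

1.46 dB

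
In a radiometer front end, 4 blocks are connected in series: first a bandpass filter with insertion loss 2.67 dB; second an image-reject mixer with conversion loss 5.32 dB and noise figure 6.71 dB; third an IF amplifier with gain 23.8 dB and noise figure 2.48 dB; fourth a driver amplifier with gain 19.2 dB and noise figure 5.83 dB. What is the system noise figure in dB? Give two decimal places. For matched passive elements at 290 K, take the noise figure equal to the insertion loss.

Convert to linear (a loss of L dB is a gain of −L dB): F_i = 10^(NF_i/10), G_i = 10^(G_i,dB/10)
  Stage 1: F_1 = 10^(2.67/10) = 1.849, G_1 = 10^(−2.67/10) = 0.5408
  Stage 2: F_2 = 10^(6.71/10) = 4.688, G_2 = 10^(−5.32/10) = 0.2938
  Stage 3: F_3 = 10^(2.48/10) = 1.770, G_3 = 10^(23.8/10) = 239.9
  Stage 4: F_4 = 10^(5.83/10) = 3.828, G_4 = 10^(19.2/10) = 83.18
Friis cascade:
  F = 1.849 + (4.688 − 1)/0.5408 + (1.770 − 1)/0.1589 + (3.828 − 1)/38.11 = 13.59
NF = 10 log₁₀(13.59) = 11.33 dB

11.33 dB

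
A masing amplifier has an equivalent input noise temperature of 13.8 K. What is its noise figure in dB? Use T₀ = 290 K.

F = 1 + T_e/T₀ = 1 + 13.8/290 = 1.04759
NF = 10 log₁₀(1.04759) = 0.202 dB

0.202 dB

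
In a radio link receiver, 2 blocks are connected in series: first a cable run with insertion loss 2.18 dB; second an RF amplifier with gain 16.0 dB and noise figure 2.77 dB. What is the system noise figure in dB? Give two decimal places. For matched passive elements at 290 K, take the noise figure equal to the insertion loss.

4.95 dB

Convert to linear (a loss of L dB is a gain of −L dB): F_i = 10^(NF_i/10), G_i = 10^(G_i,dB/10)
  Stage 1: F_1 = 10^(2.18/10) = 1.652, G_1 = 10^(−2.18/10) = 0.6053
  Stage 2: F_2 = 10^(2.77/10) = 1.892, G_2 = 10^(16.0/10) = 39.81
Friis cascade:
  F = 1.652 + (1.892 − 1)/0.6053 = 3.126
NF = 10 log₁₀(3.126) = 4.95 dB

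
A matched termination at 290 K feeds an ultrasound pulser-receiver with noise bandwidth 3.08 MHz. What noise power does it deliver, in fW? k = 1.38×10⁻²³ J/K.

12.3 fW

P_n = kTB = 1.38×10⁻²³ × 290 × 3.08×10⁶ = 1.23×10⁻¹⁴ W = 12.3 fW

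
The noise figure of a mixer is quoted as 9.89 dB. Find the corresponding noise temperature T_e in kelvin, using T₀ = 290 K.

F = 10^(9.89/10) = 9.7499
T_e = (F − 1)·T₀ = (9.7499 − 1) × 290 = 2537 K

2537 K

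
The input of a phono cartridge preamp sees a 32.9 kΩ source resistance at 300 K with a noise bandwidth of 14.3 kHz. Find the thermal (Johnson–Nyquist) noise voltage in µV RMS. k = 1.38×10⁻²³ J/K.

2.79 µV

V_n = √(4kTRB)
4kTRB = 4 × 1.38×10⁻²³ × 300 × 3.29×10⁴ × 1.43×10⁴ = 7.79×10⁻¹² V²
V_n = √(7.79×10⁻¹²) = 2.79×10⁻⁶ V = 2.79 µV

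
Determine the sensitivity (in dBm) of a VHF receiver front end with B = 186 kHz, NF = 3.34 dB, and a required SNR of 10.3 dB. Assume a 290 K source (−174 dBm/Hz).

−107.7 dBm

Sensitivity = −174 + 10 log₁₀(B) + NF + SNR_min
= −174 + 52.7 + 3.34 + 10.3
= −107.66 dBm → −107.7 dBm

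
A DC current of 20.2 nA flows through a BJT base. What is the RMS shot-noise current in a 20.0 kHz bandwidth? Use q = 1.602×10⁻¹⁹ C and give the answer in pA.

I_n = √(2qI·B)
2qI·B = 2 × 1.602×10⁻¹⁹ × 2.02×10⁻⁸ × 2.00×10⁴ = 1.29×10⁻²² A²
I_n = √(1.29×10⁻²²) = 1.14×10⁻¹¹ A = 11.4 pA

11.4 pA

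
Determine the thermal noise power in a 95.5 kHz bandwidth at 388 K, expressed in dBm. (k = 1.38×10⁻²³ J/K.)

−122.9 dBm

P_n = kTB = 1.38×10⁻²³ × 388 × 9.55×10⁴ = 5.11×10⁻¹⁶ W
In dBm: 10 log₁₀(5.11×10⁻¹⁶ / 10⁻³) = −122.9 dBm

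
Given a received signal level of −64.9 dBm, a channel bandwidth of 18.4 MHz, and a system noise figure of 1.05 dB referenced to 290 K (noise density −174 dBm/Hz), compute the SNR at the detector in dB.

Noise floor: N = −174 + 10 log₁₀(B) + NF
10 log₁₀(1.84×10⁷) = 72.65 dB
N = −174 + 72.65 + 1.05 = −100.30 dBm
SNR = P_sig − N = −64.9 − (−100.30) = 35.40 dB → 35.4 dB

35.4 dB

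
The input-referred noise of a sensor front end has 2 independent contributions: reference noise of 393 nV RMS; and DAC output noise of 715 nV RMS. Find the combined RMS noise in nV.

Uncorrelated sources add in power (mean-square): V_tot = √(ΣV_i²)
V_tot = √[(3.93×10⁻⁷)² + (7.15×10⁻⁷)²] = 8.16×10⁻⁷ V = 816 nV

816 nV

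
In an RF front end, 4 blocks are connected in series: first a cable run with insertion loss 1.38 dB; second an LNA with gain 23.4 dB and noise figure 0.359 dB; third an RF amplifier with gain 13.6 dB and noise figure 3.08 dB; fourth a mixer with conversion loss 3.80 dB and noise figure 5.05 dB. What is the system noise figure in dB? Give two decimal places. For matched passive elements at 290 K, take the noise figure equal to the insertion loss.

Convert to linear (a loss of L dB is a gain of −L dB): F_i = 10^(NF_i/10), G_i = 10^(G_i,dB/10)
  Stage 1: F_1 = 10^(1.38/10) = 1.374, G_1 = 10^(−1.38/10) = 0.7278
  Stage 2: F_2 = 10^(0.359/10) = 1.086, G_2 = 10^(23.4/10) = 218.8
  Stage 3: F_3 = 10^(3.08/10) = 2.032, G_3 = 10^(13.6/10) = 22.91
  Stage 4: F_4 = 10^(5.05/10) = 3.199, G_4 = 10^(−3.80/10) = 0.4169
Friis cascade:
  F = 1.374 + (1.086 − 1)/0.7278 + (2.032 − 1)/159.2 + (3.199 − 1)/3648 = 1.500
NF = 10 log₁₀(1.500) = 1.76 dB

1.76 dB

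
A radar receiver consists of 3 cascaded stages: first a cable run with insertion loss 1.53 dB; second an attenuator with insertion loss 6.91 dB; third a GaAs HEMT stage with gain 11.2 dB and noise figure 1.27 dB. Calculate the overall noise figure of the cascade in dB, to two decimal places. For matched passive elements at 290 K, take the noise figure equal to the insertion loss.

Convert to linear (a loss of L dB is a gain of −L dB): F_i = 10^(NF_i/10), G_i = 10^(G_i,dB/10)
  Stage 1: F_1 = 10^(1.53/10) = 1.422, G_1 = 10^(−1.53/10) = 0.7031
  Stage 2: F_2 = 10^(6.91/10) = 4.909, G_2 = 10^(−6.91/10) = 0.2037
  Stage 3: F_3 = 10^(1.27/10) = 1.340, G_3 = 10^(11.2/10) = 13.18
Friis cascade:
  F = 1.422 + (4.909 − 1)/0.7031 + (1.340 − 1)/0.1432 = 9.354
NF = 10 log₁₀(9.354) = 9.71 dB

9.71 dB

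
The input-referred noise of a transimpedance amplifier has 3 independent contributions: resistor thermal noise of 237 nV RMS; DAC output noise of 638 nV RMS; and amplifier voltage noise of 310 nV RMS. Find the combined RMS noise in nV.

748 nV

Uncorrelated sources add in power (mean-square): V_tot = √(ΣV_i²)
V_tot = √[(2.37×10⁻⁷)² + (6.38×10⁻⁷)² + (3.10×10⁻⁷)²] = 7.48×10⁻⁷ V = 748 nV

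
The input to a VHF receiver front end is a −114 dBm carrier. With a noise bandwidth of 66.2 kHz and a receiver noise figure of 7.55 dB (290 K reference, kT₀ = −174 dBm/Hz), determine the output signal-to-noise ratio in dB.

4.2 dB

Noise floor: N = −174 + 10 log₁₀(B) + NF
10 log₁₀(6.62×10⁴) = 48.21 dB
N = −174 + 48.21 + 7.55 = −118.24 dBm
SNR = P_sig − N = −114 − (−118.24) = 4.24 dB → 4.2 dB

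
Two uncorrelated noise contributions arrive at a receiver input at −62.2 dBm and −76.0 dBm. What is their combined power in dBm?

−62.0 dBm

Convert to linear, add, convert back:
P₁ = 6.03×10⁻¹⁰ W, P₂ = 2.51×10⁻¹¹ W
P_tot = 6.28×10⁻¹⁰ W → 10 log₁₀(P_tot / 10⁻³) = −62.0 dBm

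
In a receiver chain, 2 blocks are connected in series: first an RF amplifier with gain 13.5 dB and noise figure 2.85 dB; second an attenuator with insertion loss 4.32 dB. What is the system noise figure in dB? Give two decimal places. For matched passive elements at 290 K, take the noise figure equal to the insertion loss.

3.02 dB

Convert to linear (a loss of L dB is a gain of −L dB): F_i = 10^(NF_i/10), G_i = 10^(G_i,dB/10)
  Stage 1: F_1 = 10^(2.85/10) = 1.928, G_1 = 10^(13.5/10) = 22.39
  Stage 2: F_2 = 10^(4.32/10) = 2.704, G_2 = 10^(−4.32/10) = 0.3698
Friis cascade:
  F = 1.928 + (2.704 − 1)/22.39 = 2.004
NF = 10 log₁₀(2.004) = 3.02 dB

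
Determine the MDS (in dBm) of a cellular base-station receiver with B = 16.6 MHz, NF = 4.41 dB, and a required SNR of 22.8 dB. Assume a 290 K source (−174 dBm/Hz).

−74.6 dBm

Sensitivity = −174 + 10 log₁₀(B) + NF + SNR_min
= −174 + 72.2 + 4.41 + 22.8
= −74.59 dBm → −74.6 dBm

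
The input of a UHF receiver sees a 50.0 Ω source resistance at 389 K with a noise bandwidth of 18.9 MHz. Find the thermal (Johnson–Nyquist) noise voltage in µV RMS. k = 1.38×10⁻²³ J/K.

V_n = √(4kTRB)
4kTRB = 4 × 1.38×10⁻²³ × 389 × 5.00×10¹ × 1.89×10⁷ = 2.03×10⁻¹¹ V²
V_n = √(2.03×10⁻¹¹) = 4.50×10⁻⁶ V = 4.50 µV

4.50 µV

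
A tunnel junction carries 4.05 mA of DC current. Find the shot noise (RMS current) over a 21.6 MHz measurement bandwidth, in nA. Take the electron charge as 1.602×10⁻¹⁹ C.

167 nA

I_n = √(2qI·B)
2qI·B = 2 × 1.602×10⁻¹⁹ × 4.05×10⁻³ × 2.16×10⁷ = 2.80×10⁻¹⁴ A²
I_n = √(2.80×10⁻¹⁴) = 1.67×10⁻⁷ A = 167 nA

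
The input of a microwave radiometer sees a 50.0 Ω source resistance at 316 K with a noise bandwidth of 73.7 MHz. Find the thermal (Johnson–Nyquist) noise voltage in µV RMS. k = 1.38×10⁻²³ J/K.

V_n = √(4kTRB)
4kTRB = 4 × 1.38×10⁻²³ × 316 × 5.00×10¹ × 7.37×10⁷ = 6.43×10⁻¹¹ V²
V_n = √(6.43×10⁻¹¹) = 8.02×10⁻⁶ V = 8.02 µV

8.02 µV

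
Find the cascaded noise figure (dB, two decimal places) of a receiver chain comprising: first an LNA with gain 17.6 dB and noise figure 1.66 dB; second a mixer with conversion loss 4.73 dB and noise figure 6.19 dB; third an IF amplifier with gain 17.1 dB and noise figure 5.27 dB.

Convert to linear (a loss of L dB is a gain of −L dB): F_i = 10^(NF_i/10), G_i = 10^(G_i,dB/10)
  Stage 1: F_1 = 10^(1.66/10) = 1.466, G_1 = 10^(17.6/10) = 57.54
  Stage 2: F_2 = 10^(6.19/10) = 4.159, G_2 = 10^(−4.73/10) = 0.3365
  Stage 3: F_3 = 10^(5.27/10) = 3.365, G_3 = 10^(17.1/10) = 51.29
Friis cascade:
  F = 1.466 + (4.159 − 1)/57.54 + (3.365 − 1)/19.36 = 1.643
NF = 10 log₁₀(1.643) = 2.16 dB

2.16 dB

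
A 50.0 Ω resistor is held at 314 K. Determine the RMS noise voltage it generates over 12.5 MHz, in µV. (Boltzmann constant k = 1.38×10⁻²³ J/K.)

3.29 µV

V_n = √(4kTRB)
4kTRB = 4 × 1.38×10⁻²³ × 314 × 5.00×10¹ × 1.25×10⁷ = 1.08×10⁻¹¹ V²
V_n = √(1.08×10⁻¹¹) = 3.29×10⁻⁶ V = 3.29 µV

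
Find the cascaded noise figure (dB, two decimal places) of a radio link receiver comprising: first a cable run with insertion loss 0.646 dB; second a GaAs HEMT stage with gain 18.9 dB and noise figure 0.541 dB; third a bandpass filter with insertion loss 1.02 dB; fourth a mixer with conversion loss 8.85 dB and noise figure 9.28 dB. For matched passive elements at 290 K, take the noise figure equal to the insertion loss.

Convert to linear (a loss of L dB is a gain of −L dB): F_i = 10^(NF_i/10), G_i = 10^(G_i,dB/10)
  Stage 1: F_1 = 10^(0.646/10) = 1.160, G_1 = 10^(−0.646/10) = 0.8618
  Stage 2: F_2 = 10^(0.541/10) = 1.133, G_2 = 10^(18.9/10) = 77.62
  Stage 3: F_3 = 10^(1.02/10) = 1.265, G_3 = 10^(−1.02/10) = 0.7907
  Stage 4: F_4 = 10^(9.28/10) = 8.472, G_4 = 10^(−8.85/10) = 0.1303
Friis cascade:
  F = 1.160 + (1.133 − 1)/0.8618 + (1.265 − 1)/66.90 + (8.472 − 1)/52.89 = 1.460
NF = 10 log₁₀(1.460) = 1.64 dB

1.64 dB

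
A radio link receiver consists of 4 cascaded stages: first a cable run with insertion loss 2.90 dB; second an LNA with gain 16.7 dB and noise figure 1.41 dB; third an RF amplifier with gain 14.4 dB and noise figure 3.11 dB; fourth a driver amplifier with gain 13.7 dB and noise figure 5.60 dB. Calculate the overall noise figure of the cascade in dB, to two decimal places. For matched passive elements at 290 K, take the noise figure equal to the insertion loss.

4.39 dB

Convert to linear (a loss of L dB is a gain of −L dB): F_i = 10^(NF_i/10), G_i = 10^(G_i,dB/10)
  Stage 1: F_1 = 10^(2.90/10) = 1.950, G_1 = 10^(−2.90/10) = 0.5129
  Stage 2: F_2 = 10^(1.41/10) = 1.384, G_2 = 10^(16.7/10) = 46.77
  Stage 3: F_3 = 10^(3.11/10) = 2.046, G_3 = 10^(14.4/10) = 27.54
  Stage 4: F_4 = 10^(5.60/10) = 3.631, G_4 = 10^(13.7/10) = 23.44
Friis cascade:
  F = 1.950 + (1.384 − 1)/0.5129 + (2.046 − 1)/23.99 + (3.631 − 1)/660.7 = 2.745
NF = 10 log₁₀(2.745) = 4.39 dB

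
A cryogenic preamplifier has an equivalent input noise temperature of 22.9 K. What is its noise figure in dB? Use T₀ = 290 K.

0.330 dB

F = 1 + T_e/T₀ = 1 + 22.9/290 = 1.07897
NF = 10 log₁₀(1.07897) = 0.330 dB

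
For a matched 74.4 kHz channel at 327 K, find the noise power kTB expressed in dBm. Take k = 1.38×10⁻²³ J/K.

P_n = kTB = 1.38×10⁻²³ × 327 × 7.44×10⁴ = 3.36×10⁻¹⁶ W
In dBm: 10 log₁₀(3.36×10⁻¹⁶ / 10⁻³) = −124.7 dBm

−124.7 dBm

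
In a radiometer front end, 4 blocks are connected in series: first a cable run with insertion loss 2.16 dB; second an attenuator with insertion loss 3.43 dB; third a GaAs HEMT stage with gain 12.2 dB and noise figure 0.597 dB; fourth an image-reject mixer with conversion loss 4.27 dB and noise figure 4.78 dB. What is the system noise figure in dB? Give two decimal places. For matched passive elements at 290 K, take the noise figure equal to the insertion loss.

6.62 dB

Convert to linear (a loss of L dB is a gain of −L dB): F_i = 10^(NF_i/10), G_i = 10^(G_i,dB/10)
  Stage 1: F_1 = 10^(2.16/10) = 1.644, G_1 = 10^(−2.16/10) = 0.6081
  Stage 2: F_2 = 10^(3.43/10) = 2.203, G_2 = 10^(−3.43/10) = 0.4539
  Stage 3: F_3 = 10^(0.597/10) = 1.147, G_3 = 10^(12.2/10) = 16.60
  Stage 4: F_4 = 10^(4.78/10) = 3.006, G_4 = 10^(−4.27/10) = 0.3741
Friis cascade:
  F = 1.644 + (2.203 − 1)/0.6081 + (1.147 − 1)/0.2761 + (3.006 − 1)/4.581 = 4.594
NF = 10 log₁₀(4.594) = 6.62 dB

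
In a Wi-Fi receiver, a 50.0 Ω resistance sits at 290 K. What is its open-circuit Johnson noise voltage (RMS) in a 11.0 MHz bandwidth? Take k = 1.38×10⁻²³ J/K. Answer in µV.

2.97 µV

V_n = √(4kTRB)
4kTRB = 4 × 1.38×10⁻²³ × 290 × 5.00×10¹ × 1.10×10⁷ = 8.80×10⁻¹² V²
V_n = √(8.80×10⁻¹²) = 2.97×10⁻⁶ V = 2.97 µV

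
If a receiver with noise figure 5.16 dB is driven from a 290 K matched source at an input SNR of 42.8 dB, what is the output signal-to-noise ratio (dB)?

37.64 dB

By definition F = SNR_in/SNR_out, so in dB: SNR_out = SNR_in − NF
SNR_out = 42.8 − 5.16 = 37.64 dB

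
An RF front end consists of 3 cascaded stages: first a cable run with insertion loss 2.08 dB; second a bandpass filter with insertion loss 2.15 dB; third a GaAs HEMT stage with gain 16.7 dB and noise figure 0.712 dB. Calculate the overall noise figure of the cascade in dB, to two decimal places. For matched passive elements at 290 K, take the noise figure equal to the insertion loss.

4.94 dB

Convert to linear (a loss of L dB is a gain of −L dB): F_i = 10^(NF_i/10), G_i = 10^(G_i,dB/10)
  Stage 1: F_1 = 10^(2.08/10) = 1.614, G_1 = 10^(−2.08/10) = 0.6194
  Stage 2: F_2 = 10^(2.15/10) = 1.641, G_2 = 10^(−2.15/10) = 0.6095
  Stage 3: F_3 = 10^(0.712/10) = 1.178, G_3 = 10^(16.7/10) = 46.77
Friis cascade:
  F = 1.614 + (1.641 − 1)/0.6194 + (1.178 − 1)/0.3776 = 3.120
NF = 10 log₁₀(3.120) = 4.94 dB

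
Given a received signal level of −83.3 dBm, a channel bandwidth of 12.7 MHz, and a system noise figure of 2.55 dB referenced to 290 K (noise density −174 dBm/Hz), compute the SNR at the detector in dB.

Noise floor: N = −174 + 10 log₁₀(B) + NF
10 log₁₀(1.27×10⁷) = 71.04 dB
N = −174 + 71.04 + 2.55 = −100.41 dBm
SNR = P_sig − N = −83.3 − (−100.41) = 17.11 dB → 17.1 dB

17.1 dB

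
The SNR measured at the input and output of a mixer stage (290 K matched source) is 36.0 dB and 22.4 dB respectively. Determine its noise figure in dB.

NF (dB) = SNR_in(dB) − SNR_out(dB) when the source is at T₀
NF = 36.0 − 22.4 = 13.6 dB

13.6 dB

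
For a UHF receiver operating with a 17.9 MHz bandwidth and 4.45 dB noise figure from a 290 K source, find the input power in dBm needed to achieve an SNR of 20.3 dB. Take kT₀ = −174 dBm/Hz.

−76.7 dBm

Sensitivity = −174 + 10 log₁₀(B) + NF + SNR_min
= −174 + 72.53 + 4.45 + 20.3
= −76.72 dBm → −76.7 dBm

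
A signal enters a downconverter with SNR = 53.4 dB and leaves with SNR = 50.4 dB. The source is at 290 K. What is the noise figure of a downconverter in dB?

NF (dB) = SNR_in(dB) − SNR_out(dB) when the source is at T₀
NF = 53.4 − 50.4 = 3.0 dB

3.0 dB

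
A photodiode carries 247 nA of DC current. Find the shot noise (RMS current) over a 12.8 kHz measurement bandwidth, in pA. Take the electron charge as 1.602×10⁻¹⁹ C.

31.8 pA

I_n = √(2qI·B)
2qI·B = 2 × 1.602×10⁻¹⁹ × 2.47×10⁻⁷ × 1.28×10⁴ = 1.01×10⁻²¹ A²
I_n = √(1.01×10⁻²¹) = 3.18×10⁻¹¹ A = 31.8 pA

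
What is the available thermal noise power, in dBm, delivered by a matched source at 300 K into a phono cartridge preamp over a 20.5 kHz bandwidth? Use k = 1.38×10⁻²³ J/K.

P_n = kTB = 1.38×10⁻²³ × 300 × 2.05×10⁴ = 8.49×10⁻¹⁷ W
In dBm: 10 log₁₀(8.49×10⁻¹⁷ / 10⁻³) = −130.7 dBm

−130.7 dBm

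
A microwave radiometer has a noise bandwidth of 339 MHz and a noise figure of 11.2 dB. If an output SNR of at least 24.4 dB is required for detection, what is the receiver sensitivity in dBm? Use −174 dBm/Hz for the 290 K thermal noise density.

Sensitivity = −174 + 10 log₁₀(B) + NF + SNR_min
= −174 + 85.3 + 11.2 + 24.4
= −53.1 dBm → −53.1 dBm

−53.1 dBm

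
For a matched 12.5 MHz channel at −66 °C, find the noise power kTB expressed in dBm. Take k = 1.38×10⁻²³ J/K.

T = −66 °C + 273.15 = 207.15 K
P_n = kTB = 1.38×10⁻²³ × 207.15 × 1.25×10⁷ = 3.57×10⁻¹⁴ W
In dBm: 10 log₁₀(3.57×10⁻¹⁴ / 10⁻³) = −104.5 dBm

−104.5 dBm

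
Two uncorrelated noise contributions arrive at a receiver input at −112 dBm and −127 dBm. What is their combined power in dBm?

−111.9 dBm

Convert to linear, add, convert back:
P₁ = 6.31×10⁻¹⁵ W, P₂ = 2.00×10⁻¹⁶ W
P_tot = 6.51×10⁻¹⁵ W → 10 log₁₀(P_tot / 10⁻³) = −111.9 dBm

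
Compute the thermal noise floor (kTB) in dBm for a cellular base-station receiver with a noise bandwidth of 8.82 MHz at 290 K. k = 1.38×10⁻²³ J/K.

P_n = kTB = 1.38×10⁻²³ × 290 × 8.82×10⁶ = 3.53×10⁻¹⁴ W
In dBm: 10 log₁₀(3.53×10⁻¹⁴ / 10⁻³) = −104.5 dBm

−104.5 dBm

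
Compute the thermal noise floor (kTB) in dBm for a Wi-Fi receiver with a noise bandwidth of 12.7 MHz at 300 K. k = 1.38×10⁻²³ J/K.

P_n = kTB = 1.38×10⁻²³ × 300 × 1.27×10⁷ = 5.26×10⁻¹⁴ W
In dBm: 10 log₁₀(5.26×10⁻¹⁴ / 10⁻³) = −102.8 dBm

−102.8 dBm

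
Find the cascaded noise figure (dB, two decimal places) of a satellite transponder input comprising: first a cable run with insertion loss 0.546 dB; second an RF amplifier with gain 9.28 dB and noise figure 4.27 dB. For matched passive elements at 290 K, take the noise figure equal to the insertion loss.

4.82 dB

Convert to linear (a loss of L dB is a gain of −L dB): F_i = 10^(NF_i/10), G_i = 10^(G_i,dB/10)
  Stage 1: F_1 = 10^(0.546/10) = 1.134, G_1 = 10^(−0.546/10) = 0.8819
  Stage 2: F_2 = 10^(4.27/10) = 2.673, G_2 = 10^(9.28/10) = 8.472
Friis cascade:
  F = 1.134 + (2.673 − 1)/0.8819 = 3.031
NF = 10 log₁₀(3.031) = 4.82 dB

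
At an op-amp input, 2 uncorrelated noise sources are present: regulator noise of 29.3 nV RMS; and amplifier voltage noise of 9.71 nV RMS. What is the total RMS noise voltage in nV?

30.9 nV

Uncorrelated sources add in power (mean-square): V_tot = √(ΣV_i²)
V_tot = √[(2.93×10⁻⁸)² + (9.71×10⁻⁹)²] = 3.09×10⁻⁸ V = 30.9 nV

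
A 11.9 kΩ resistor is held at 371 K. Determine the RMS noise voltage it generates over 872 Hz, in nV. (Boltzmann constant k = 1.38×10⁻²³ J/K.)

V_n = √(4kTRB)
4kTRB = 4 × 1.38×10⁻²³ × 371 × 1.19×10⁴ × 8.72×10² = 2.13×10⁻¹³ V²
V_n = √(2.13×10⁻¹³) = 4.61×10⁻⁷ V = 461 nV

461 nV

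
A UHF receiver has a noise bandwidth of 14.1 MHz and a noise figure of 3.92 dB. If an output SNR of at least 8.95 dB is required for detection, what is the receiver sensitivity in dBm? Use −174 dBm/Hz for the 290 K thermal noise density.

Sensitivity = −174 + 10 log₁₀(B) + NF + SNR_min
= −174 + 71.49 + 3.92 + 8.95
= −89.64 dBm → −89.6 dBm

−89.6 dBm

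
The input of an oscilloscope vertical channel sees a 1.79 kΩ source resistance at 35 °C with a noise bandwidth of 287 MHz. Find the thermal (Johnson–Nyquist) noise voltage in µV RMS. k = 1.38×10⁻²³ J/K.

93.5 µV

T = 35 °C + 273.15 = 308.15 K
V_n = √(4kTRB)
4kTRB = 4 × 1.38×10⁻²³ × 308.15 × 1.79×10³ × 2.87×10⁸ = 8.74×10⁻⁹ V²
V_n = √(8.74×10⁻⁹) = 9.35×10⁻⁵ V = 93.5 µV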